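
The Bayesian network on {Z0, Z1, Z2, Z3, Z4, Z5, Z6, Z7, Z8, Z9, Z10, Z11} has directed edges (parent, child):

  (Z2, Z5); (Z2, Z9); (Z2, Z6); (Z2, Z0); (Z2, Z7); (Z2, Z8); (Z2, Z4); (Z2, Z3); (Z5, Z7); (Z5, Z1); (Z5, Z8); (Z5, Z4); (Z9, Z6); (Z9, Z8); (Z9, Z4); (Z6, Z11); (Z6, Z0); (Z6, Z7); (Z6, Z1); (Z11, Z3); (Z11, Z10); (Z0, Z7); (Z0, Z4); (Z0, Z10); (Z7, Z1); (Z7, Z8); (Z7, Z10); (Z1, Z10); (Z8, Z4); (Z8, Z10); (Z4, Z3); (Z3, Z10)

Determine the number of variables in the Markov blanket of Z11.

By definition, MB(Z11) is built from Z11's parents, Z11's children, and the co-parents of Z11.
Z11 has parent Z6.
Ch(Z11) = {Z3, Z10}.
Other parents of Z11's children:
  Z3: Z2, Z4
  Z10: Z0, Z1, Z3, Z7, Z8
MB(Z11) = {Z0, Z1, Z2, Z3, Z4, Z6, Z7, Z8, Z10}, which has 9 nodes.

9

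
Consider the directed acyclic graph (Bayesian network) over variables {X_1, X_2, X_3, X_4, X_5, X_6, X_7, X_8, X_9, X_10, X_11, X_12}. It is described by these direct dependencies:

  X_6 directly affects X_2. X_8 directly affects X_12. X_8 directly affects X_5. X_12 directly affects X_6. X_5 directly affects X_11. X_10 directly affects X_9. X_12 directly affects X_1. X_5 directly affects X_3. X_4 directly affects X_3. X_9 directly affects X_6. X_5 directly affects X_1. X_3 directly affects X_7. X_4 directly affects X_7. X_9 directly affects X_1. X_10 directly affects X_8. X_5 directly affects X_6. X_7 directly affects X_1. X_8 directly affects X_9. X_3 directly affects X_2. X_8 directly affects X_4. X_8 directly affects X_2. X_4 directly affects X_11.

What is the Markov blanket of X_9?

X_9 has parents X_8, X_10.
X_9's children: X_1, X_6.
For each child, the remaining parents (spouses of X_9):
  X_6's other parents are X_5, X_12.
  X_1's other parents are X_5, X_7, X_12.
Union: {X_8, X_10} ∪ {X_1, X_6} ∪ {X_5, X_7, X_12} = {X_1, X_5, X_6, X_7, X_8, X_10, X_12}.

{X_1, X_5, X_6, X_7, X_8, X_10, X_12}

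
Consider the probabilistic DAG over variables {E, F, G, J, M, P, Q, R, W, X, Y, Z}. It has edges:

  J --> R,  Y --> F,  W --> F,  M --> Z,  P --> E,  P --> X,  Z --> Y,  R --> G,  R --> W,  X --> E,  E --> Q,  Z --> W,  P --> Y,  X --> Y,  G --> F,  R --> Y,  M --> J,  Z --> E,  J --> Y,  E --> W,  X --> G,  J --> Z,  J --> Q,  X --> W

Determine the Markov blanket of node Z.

Recall MB(v) = parents ∪ children ∪ spouses, where spouses are the other parents of v's children.
Z has parents J, M.
Z has children E, W, Y.
Parents of each child, excluding Z:
  Y: J, P, R, X
  E: P, X
  W: E, R, X
Taking the union gives {E, J, M, P, R, W, X, Y}.

{E, J, M, P, R, W, X, Y}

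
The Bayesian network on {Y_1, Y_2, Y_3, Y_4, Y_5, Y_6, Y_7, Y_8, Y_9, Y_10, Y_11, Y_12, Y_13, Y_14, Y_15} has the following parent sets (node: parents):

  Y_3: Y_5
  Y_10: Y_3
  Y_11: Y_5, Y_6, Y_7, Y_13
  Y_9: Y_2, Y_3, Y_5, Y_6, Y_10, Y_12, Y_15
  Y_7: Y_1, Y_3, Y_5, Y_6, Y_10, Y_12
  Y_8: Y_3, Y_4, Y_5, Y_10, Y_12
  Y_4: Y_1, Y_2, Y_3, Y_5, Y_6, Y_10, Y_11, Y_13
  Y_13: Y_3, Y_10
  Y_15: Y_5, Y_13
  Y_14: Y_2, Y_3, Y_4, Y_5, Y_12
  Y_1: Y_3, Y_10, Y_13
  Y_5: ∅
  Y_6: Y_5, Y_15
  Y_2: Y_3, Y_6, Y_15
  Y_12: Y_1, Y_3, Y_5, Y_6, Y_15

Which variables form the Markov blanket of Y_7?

The Markov blanket of a node is its parents, its children, and the other parents of its children.
Parents of Y_7: Y_1, Y_3, Y_5, Y_6, Y_10, Y_12.
Y_7's children: Y_11.
Other parents of Y_7's children:
  parents(Y_11) \ {Y_7} = {Y_5, Y_6, Y_13}.
Union: {Y_1, Y_3, Y_5, Y_6, Y_10, Y_12} ∪ {Y_11} ∪ {Y_5, Y_6, Y_13} = {Y_1, Y_3, Y_5, Y_6, Y_10, Y_11, Y_12, Y_13}.

{Y_1, Y_3, Y_5, Y_6, Y_10, Y_11, Y_12, Y_13}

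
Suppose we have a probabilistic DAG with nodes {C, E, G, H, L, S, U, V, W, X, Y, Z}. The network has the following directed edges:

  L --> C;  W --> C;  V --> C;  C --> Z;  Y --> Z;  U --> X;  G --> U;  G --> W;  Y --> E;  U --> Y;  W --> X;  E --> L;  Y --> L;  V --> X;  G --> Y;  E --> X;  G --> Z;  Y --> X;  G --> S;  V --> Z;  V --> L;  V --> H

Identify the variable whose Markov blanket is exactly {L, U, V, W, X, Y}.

E

The target node must have every member of {L, U, V, W, X, Y} as a parent, child, or co-parent, and no others.
Parents of E: Y; children: L, X; co-parents: U, V, W, Y.
These exactly cover the given set, so the node is E.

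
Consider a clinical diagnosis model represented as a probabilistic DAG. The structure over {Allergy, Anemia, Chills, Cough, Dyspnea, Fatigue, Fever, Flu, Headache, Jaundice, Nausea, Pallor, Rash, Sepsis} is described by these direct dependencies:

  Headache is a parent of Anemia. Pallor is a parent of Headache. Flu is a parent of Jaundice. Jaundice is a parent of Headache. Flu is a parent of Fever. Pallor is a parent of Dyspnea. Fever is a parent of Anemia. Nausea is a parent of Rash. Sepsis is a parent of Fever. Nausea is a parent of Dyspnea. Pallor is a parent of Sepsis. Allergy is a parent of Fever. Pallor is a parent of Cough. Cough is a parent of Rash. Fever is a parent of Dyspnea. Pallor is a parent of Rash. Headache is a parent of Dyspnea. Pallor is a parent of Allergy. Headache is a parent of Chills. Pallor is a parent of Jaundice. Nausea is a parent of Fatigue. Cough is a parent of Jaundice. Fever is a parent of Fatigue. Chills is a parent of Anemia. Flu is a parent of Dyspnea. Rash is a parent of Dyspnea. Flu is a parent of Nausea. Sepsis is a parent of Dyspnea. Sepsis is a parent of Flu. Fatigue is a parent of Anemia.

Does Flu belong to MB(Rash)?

Flu is a co-parent of Rash: both are parents of Dyspnea.
So Flu ∈ MB(Rash).

Yes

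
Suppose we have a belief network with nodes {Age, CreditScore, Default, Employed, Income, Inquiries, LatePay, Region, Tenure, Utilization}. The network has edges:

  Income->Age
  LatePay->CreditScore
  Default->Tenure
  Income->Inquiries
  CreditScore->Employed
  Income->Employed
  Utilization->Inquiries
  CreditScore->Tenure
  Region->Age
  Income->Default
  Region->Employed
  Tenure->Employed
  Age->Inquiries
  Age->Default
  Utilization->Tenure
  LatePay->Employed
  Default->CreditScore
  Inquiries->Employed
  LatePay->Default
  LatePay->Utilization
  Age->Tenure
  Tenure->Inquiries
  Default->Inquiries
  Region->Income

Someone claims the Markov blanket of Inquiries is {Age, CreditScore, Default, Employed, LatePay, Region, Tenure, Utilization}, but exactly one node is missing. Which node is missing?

Inquiries's parents: Age, Default, Income, Tenure, Utilization.
Inquiries's children: Employed.
Co-parents of Inquiries (other parents of its children):
  Employed's other parents are CreditScore, Income, LatePay, Region, Tenure.
MB(Inquiries) = {Age, CreditScore, Default, Employed, Income, LatePay, Region, Tenure, Utilization}.
Comparing with the claimed set, Income is missing.

Income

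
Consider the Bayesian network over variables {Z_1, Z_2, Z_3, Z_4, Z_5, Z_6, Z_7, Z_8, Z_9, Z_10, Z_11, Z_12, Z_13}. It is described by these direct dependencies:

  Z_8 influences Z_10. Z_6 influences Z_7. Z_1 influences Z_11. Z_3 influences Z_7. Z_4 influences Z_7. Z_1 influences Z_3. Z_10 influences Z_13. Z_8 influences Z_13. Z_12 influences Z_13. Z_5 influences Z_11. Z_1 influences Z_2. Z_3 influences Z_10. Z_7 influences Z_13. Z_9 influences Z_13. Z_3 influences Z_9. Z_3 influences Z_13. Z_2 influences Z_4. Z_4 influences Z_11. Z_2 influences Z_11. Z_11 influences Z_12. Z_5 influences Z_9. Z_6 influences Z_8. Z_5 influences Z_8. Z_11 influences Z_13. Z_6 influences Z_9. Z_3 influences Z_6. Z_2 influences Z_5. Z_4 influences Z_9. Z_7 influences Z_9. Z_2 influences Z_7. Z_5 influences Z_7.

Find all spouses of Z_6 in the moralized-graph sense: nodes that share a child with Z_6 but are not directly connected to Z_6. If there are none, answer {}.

Children of Z_6: Z_7, Z_8, Z_9.
  parents(Z_7) \ {Z_6} = {Z_2, Z_3, Z_4, Z_5}.
  Z_8 also has parent Z_5.
  Z_9 also has parents Z_3, Z_4, Z_5, Z_7.
Excluding nodes already adjacent to Z_6 (Z_3, Z_7, Z_8, Z_9), the co-parent-only contribution is {Z_2, Z_4, Z_5}.

{Z_2, Z_4, Z_5}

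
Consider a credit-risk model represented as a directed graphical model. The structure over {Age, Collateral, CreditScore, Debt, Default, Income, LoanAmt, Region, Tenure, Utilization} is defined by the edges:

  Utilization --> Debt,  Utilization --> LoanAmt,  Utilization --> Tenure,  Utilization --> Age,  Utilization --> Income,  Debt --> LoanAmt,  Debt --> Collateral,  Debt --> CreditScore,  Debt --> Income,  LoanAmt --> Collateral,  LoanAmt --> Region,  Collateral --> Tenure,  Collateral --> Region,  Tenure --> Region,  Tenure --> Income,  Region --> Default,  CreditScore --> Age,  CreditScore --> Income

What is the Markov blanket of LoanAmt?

Parents of LoanAmt: Debt, Utilization.
Ch(LoanAmt) = {Collateral, Region}.
Co-parents of LoanAmt (other parents of its children):
  parents(Collateral) \ {LoanAmt} = {Debt}.
  Region also has parents Collateral, Tenure.
So the Markov blanket of LoanAmt is {Collateral, Debt, Region, Tenure, Utilization}.

{Collateral, Debt, Region, Tenure, Utilization}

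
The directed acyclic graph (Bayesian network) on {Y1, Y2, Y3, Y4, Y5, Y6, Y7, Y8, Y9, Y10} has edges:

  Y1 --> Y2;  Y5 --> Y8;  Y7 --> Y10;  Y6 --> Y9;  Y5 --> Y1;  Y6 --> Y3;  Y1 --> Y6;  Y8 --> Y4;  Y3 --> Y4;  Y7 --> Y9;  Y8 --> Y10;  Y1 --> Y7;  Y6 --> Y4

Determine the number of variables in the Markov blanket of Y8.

Y8 has parent Y5.
Ch(Y8) = {Y4, Y10}.
For each child, the remaining parents (spouses of Y8):
  Y10 also has parent Y7.
  Y4's other parents are Y3, Y6.
MB(Y8) = {Y3, Y4, Y5, Y6, Y7, Y10}, which has 6 nodes.

6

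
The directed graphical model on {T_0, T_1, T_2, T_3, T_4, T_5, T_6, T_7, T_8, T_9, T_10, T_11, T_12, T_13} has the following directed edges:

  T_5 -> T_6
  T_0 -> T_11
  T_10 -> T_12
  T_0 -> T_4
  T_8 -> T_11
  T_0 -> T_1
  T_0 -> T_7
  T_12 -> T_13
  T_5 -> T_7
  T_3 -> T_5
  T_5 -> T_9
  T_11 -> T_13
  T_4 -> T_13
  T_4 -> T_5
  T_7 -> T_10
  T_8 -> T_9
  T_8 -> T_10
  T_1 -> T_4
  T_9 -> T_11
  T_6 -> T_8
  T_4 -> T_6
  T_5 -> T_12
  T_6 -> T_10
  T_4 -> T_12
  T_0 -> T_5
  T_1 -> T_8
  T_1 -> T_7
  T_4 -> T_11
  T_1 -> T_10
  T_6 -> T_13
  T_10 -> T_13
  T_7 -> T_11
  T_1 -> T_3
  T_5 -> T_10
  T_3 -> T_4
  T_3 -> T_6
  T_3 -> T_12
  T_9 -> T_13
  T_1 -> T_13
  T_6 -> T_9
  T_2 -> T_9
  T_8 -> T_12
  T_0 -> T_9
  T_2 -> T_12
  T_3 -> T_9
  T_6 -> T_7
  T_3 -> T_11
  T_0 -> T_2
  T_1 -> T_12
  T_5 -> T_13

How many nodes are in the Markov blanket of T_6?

The Markov blanket of a node is its parents, its children, and the other parents of its children.
Pa(T_6) = {T_3, T_4, T_5}.
T_6's children: T_7, T_8, T_9, T_10, T_13.
For each child, the remaining parents (spouses of T_6):
  T_7: T_0, T_1, T_5
  T_8: T_1
  T_9: T_0, T_2, T_3, T_5, T_8
  T_10: T_1, T_5, T_7, T_8
  T_13: T_1, T_4, T_5, T_9, T_10, T_11, T_12
MB(T_6) = {T_0, T_1, T_2, T_3, T_4, T_5, T_7, T_8, T_9, T_10, T_11, T_12, T_13}, which has 13 nodes.

13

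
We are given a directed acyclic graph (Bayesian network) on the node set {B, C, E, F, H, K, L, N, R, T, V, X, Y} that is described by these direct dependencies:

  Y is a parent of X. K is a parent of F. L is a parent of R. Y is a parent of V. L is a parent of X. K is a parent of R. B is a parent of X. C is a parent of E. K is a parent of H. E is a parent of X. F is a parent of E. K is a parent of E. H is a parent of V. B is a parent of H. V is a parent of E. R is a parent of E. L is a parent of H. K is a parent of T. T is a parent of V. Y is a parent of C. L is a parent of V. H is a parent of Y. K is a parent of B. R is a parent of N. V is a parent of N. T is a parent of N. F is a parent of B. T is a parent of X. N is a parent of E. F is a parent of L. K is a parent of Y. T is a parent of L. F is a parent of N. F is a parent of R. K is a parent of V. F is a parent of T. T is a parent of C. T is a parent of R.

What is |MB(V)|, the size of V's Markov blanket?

Ch(V) = {E, N}.
V has parents H, K, L, T, Y.
Parents of each child, excluding V:
  N also has parents F, R, T.
  parents(E) \ {V} = {C, F, K, N, R}.
MB(V) = {C, E, F, H, K, L, N, R, T, Y}, which has 10 nodes.

10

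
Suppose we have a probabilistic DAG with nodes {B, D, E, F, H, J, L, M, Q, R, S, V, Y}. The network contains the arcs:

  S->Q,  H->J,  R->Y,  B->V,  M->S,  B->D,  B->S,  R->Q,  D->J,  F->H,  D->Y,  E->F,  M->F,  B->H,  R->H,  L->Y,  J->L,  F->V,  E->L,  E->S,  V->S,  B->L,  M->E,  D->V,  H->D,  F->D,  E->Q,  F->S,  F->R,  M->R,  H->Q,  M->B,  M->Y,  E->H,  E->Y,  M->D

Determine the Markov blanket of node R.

Recall MB(v) = parents ∪ children ∪ spouses, where spouses are the other parents of v's children.
R's parents: F, M.
R has children H, Q, Y.
Other parents of R's children:
  H's other parents are B, E, F.
  Q also has parents E, H, S.
  Y also has parents D, E, L, M.
Taking the union gives {B, D, E, F, H, L, M, Q, S, Y}.

{B, D, E, F, H, L, M, Q, S, Y}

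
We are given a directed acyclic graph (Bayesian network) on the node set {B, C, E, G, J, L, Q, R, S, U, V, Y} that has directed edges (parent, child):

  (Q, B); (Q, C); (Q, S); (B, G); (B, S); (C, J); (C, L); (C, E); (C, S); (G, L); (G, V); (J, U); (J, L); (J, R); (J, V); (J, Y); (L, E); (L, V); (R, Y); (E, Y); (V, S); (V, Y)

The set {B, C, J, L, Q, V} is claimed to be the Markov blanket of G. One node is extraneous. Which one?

The Markov blanket of a node is its parents, its children, and the other parents of its children.
Pa(G) = {B}.
Ch(G) = {L, V}.
For each child, the remaining parents (spouses of G):
  L's other parents are C, J.
  V also has parents J, L.
MB(G) = {B, C, J, L, V}.
Q is neither a parent, child, nor co-parent of G, so it does not belong.

Q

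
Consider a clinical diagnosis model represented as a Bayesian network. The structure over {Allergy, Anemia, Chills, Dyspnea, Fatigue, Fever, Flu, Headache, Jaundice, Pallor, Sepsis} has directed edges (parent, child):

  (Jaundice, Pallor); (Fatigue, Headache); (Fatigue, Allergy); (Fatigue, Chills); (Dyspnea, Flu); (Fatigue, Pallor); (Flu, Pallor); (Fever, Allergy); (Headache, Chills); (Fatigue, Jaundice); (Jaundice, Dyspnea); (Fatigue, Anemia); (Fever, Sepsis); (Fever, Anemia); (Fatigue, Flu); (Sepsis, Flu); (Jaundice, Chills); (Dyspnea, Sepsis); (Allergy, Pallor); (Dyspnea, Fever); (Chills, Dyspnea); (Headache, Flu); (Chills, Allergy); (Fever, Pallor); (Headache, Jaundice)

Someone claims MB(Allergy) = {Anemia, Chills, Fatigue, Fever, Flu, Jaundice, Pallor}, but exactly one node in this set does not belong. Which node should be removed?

A node's Markov blanket = Pa ∪ Ch ∪ (parents of Ch other than the node itself).
Allergy has parents Chills, Fatigue, Fever.
Allergy has child Pallor.
Parents of each child, excluding Allergy:
  Pallor: Fatigue, Fever, Flu, Jaundice
MB(Allergy) = {Chills, Fatigue, Fever, Flu, Jaundice, Pallor}.
Anemia is neither a parent, child, nor co-parent of Allergy, so it does not belong.

Anemia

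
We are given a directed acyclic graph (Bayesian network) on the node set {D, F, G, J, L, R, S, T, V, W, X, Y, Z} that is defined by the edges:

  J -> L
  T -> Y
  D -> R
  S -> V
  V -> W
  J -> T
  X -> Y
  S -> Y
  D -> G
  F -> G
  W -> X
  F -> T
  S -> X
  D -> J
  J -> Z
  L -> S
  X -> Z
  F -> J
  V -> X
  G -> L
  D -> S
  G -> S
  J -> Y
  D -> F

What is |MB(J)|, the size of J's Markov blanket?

9

The Markov blanket of a node is its parents, its children, and the other parents of its children.
J has children L, T, Y, Z.
J has parents D, F.
For each child, the remaining parents (spouses of J):
  parents(L) \ {J} = {G}.
  T also has parent F.
  Y also has parents S, T, X.
  Z's other parent is X.
MB(J) = {D, F, G, L, S, T, X, Y, Z}, which has 9 nodes.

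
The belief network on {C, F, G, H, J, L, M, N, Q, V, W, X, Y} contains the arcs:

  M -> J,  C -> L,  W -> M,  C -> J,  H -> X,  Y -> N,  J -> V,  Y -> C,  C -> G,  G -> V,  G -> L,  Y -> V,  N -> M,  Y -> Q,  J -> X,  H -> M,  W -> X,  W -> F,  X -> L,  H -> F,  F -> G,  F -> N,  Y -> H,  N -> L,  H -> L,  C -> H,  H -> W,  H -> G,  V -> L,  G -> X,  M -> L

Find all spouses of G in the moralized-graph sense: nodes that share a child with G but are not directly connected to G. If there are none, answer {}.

{J, M, N, W, Y}

Children of G: L, V, X.
  X: H, J, W
  V: J, Y
  L: C, H, M, N, V, X
Excluding nodes already adjacent to G (C, F, H, L, V, X), the co-parent-only contribution is {J, M, N, W, Y}.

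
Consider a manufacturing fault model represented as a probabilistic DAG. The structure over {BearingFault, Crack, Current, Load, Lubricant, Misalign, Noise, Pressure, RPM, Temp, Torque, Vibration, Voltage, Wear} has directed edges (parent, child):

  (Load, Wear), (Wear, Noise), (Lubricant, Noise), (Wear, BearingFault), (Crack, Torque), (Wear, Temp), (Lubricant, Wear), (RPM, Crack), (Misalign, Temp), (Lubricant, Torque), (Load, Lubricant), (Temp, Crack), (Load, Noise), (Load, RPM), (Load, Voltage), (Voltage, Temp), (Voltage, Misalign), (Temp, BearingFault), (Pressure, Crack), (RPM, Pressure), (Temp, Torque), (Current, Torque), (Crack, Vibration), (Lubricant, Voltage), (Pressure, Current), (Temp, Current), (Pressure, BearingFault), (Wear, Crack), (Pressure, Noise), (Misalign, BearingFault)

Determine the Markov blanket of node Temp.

{BearingFault, Crack, Current, Lubricant, Misalign, Pressure, RPM, Torque, Voltage, Wear}

A node's Markov blanket = Pa ∪ Ch ∪ (parents of Ch other than the node itself).
Parents of Temp: Misalign, Voltage, Wear.
Ch(Temp) = {BearingFault, Crack, Current, Torque}.
Other parents of Temp's children:
  BearingFault: Misalign, Pressure, Wear
  Current: Pressure
  Crack: Pressure, RPM, Wear
  Torque: Crack, Current, Lubricant
So the Markov blanket of Temp is {BearingFault, Crack, Current, Lubricant, Misalign, Pressure, RPM, Torque, Voltage, Wear}.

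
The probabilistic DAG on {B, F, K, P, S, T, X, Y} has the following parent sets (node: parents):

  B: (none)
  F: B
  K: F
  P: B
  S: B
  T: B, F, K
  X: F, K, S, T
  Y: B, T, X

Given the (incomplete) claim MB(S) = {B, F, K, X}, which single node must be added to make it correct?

T

Ch(S) = {X}.
Pa(S) = {B}.
Other parents of S's children:
  X also has parents F, K, T.
MB(S) = {B, F, K, T, X}.
Comparing with the claimed set, T is missing.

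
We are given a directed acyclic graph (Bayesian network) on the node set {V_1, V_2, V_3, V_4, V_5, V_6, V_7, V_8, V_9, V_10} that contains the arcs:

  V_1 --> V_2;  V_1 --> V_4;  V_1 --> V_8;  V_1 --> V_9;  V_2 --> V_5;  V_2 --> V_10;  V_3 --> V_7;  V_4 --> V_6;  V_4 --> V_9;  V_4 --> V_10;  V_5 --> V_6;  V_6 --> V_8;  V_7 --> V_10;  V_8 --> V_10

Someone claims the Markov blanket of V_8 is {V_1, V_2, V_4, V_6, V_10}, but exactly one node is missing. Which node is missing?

V_7

By definition, MB(V_8) is built from V_8's parents, V_8's children, and the co-parents of V_8.
Children of V_8: V_10.
V_8's parents: V_1, V_6.
Parents of each child, excluding V_8:
  V_10's other parents are V_2, V_4, V_7.
MB(V_8) = {V_1, V_2, V_4, V_6, V_7, V_10}.
Comparing with the claimed set, V_7 is missing.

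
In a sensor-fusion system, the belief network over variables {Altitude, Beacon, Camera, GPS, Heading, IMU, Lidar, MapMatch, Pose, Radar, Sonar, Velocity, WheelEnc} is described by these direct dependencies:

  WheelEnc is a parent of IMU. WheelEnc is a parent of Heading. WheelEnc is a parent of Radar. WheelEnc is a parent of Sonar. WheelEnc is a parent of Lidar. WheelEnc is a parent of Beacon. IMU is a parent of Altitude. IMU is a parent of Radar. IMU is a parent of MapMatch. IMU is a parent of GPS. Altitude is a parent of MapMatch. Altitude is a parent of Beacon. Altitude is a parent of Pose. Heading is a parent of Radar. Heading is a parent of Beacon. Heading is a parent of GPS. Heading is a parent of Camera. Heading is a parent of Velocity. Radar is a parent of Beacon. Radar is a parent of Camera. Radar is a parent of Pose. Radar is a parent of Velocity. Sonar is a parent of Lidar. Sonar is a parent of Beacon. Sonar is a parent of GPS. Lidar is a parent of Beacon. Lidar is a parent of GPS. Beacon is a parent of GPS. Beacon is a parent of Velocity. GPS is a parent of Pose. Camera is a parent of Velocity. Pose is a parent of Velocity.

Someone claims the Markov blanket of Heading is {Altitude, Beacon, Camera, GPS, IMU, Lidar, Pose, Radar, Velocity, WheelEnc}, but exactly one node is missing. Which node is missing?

Sonar

A node's Markov blanket = Pa ∪ Ch ∪ (parents of Ch other than the node itself).
Parents of Heading: WheelEnc.
Heading has children Beacon, Camera, GPS, Radar, Velocity.
Other parents of Heading's children:
  Radar: IMU, WheelEnc
  Beacon: Altitude, Lidar, Radar, Sonar, WheelEnc
  GPS: Beacon, IMU, Lidar, Sonar
  Camera: Radar
  Velocity: Beacon, Camera, Pose, Radar
MB(Heading) = {Altitude, Beacon, Camera, GPS, IMU, Lidar, Pose, Radar, Sonar, Velocity, WheelEnc}.
Comparing with the claimed set, Sonar is missing.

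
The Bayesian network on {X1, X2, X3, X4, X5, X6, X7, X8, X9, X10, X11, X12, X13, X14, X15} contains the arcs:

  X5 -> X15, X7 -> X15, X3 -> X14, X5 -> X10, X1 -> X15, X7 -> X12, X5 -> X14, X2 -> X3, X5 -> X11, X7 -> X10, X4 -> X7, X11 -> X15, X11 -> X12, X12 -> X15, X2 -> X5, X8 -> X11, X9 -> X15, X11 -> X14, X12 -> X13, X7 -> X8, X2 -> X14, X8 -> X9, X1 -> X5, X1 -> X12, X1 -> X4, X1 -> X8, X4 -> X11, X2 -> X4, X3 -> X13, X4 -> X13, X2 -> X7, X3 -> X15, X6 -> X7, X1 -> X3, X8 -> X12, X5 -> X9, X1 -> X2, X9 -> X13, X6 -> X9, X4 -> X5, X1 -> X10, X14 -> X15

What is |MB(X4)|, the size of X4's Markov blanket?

Recall MB(v) = parents ∪ children ∪ spouses, where spouses are the other parents of v's children.
X4 has parents X1, X2.
Children of X4: X5, X7, X11, X13.
For each child, the remaining parents (spouses of X4):
  X5's other parents are X1, X2.
  X7 also has parents X2, X6.
  X11 also has parents X5, X8.
  X13's other parents are X3, X9, X12.
MB(X4) = {X1, X2, X3, X5, X6, X7, X8, X9, X11, X12, X13}, which has 11 nodes.

11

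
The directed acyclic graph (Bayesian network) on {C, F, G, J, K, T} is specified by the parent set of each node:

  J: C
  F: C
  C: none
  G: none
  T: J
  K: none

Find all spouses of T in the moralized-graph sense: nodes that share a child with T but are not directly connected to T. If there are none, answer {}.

{}

T has no children, so it has no co-parents. The set is empty.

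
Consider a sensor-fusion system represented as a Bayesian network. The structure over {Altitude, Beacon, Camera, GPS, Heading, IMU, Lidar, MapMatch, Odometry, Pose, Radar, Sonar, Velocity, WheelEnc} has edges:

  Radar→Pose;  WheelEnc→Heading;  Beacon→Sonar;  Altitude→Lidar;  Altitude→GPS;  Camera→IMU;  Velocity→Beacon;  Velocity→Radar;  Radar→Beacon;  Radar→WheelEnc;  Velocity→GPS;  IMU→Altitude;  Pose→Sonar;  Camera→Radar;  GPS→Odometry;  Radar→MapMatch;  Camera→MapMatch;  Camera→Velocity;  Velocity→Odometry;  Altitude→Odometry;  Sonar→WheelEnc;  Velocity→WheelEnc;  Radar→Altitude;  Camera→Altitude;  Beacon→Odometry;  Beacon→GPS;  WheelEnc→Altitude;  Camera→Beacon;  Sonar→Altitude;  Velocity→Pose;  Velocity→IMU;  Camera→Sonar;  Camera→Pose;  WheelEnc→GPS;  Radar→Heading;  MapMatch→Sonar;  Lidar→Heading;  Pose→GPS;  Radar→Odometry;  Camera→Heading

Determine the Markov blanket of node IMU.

{Altitude, Camera, Radar, Sonar, Velocity, WheelEnc}

By definition, MB(IMU) is built from IMU's parents, IMU's children, and the co-parents of IMU.
Ch(IMU) = {Altitude}.
Parents of IMU: Camera, Velocity.
Co-parents of IMU (other parents of its children):
  Altitude's other parents are Camera, Radar, Sonar, WheelEnc.
So the Markov blanket of IMU is {Altitude, Camera, Radar, Sonar, Velocity, WheelEnc}.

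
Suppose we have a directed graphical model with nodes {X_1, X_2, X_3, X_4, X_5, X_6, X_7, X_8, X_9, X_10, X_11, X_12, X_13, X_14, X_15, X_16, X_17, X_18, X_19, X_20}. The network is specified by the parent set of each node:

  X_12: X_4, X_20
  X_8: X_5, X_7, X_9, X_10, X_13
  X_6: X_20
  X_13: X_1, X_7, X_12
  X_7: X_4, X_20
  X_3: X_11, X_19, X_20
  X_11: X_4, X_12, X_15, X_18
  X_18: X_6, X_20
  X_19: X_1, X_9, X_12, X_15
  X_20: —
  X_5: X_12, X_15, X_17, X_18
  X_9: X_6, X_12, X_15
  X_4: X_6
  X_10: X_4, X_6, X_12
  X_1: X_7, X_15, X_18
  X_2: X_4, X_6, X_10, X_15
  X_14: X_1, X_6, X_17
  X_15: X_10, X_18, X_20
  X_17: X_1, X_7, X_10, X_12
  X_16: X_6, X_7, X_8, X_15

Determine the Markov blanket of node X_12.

{X_1, X_4, X_5, X_6, X_7, X_9, X_10, X_11, X_13, X_15, X_17, X_18, X_19, X_20}

By definition, MB(X_12) is built from X_12's parents, X_12's children, and the co-parents of X_12.
X_12's parents: X_4, X_20.
X_12 has children X_5, X_9, X_10, X_11, X_13, X_17, X_19.
Parents of each child, excluding X_12:
  X_10: X_4, X_6
  X_13: X_1, X_7
  X_9: X_6, X_15
  X_17: X_1, X_7, X_10
  X_11: X_4, X_15, X_18
  X_19: X_1, X_9, X_15
  X_5: X_15, X_17, X_18
So the Markov blanket of X_12 is {X_1, X_4, X_5, X_6, X_7, X_9, X_10, X_11, X_13, X_15, X_17, X_18, X_19, X_20}.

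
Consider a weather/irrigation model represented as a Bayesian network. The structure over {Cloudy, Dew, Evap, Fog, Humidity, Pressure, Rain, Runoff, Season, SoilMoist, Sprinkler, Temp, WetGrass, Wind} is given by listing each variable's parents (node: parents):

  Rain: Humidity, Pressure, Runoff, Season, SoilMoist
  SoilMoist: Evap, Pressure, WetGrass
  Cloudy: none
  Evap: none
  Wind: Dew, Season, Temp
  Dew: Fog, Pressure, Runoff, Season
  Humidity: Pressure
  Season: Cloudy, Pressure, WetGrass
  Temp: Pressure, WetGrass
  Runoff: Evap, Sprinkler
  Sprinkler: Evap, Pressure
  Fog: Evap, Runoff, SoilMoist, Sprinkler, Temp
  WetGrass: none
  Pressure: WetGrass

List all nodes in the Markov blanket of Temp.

{Dew, Evap, Fog, Pressure, Runoff, Season, SoilMoist, Sprinkler, WetGrass, Wind}

Parents of Temp: Pressure, WetGrass.
Children of Temp: Fog, Wind.
Parents of each child, excluding Temp:
  Fog: Evap, Runoff, SoilMoist, Sprinkler
  Wind: Dew, Season
Union: {Pressure, WetGrass} ∪ {Fog, Wind} ∪ {Dew, Evap, Runoff, Season, SoilMoist, Sprinkler} = {Dew, Evap, Fog, Pressure, Runoff, Season, SoilMoist, Sprinkler, WetGrass, Wind}.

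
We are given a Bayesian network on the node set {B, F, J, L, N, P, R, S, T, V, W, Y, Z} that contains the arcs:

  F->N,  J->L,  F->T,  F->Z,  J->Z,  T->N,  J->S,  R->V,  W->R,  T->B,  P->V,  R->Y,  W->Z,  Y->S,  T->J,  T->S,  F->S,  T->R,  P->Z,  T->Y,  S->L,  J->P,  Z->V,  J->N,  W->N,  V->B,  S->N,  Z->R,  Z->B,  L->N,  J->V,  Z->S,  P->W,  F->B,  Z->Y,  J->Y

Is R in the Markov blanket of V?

Yes

R is a parent of V.
So R ∈ MB(V).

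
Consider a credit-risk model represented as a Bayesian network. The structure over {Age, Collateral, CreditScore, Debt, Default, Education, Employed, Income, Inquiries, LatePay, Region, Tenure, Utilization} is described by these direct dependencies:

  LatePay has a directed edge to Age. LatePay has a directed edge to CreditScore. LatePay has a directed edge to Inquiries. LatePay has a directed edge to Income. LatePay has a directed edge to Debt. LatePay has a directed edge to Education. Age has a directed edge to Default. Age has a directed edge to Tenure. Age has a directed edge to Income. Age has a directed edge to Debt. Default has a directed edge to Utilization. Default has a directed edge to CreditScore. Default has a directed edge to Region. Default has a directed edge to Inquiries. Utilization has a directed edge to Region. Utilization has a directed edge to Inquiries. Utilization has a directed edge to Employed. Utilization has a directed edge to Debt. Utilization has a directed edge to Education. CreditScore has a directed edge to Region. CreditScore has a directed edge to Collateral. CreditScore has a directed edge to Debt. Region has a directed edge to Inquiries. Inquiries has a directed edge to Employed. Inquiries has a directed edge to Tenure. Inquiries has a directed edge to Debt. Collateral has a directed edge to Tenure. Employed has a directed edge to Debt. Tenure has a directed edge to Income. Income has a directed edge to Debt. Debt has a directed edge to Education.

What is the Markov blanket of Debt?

{Age, CreditScore, Education, Employed, Income, Inquiries, LatePay, Utilization}

Debt's parents: Age, CreditScore, Employed, Income, Inquiries, LatePay, Utilization.
Debt's children: Education.
For each child, the remaining parents (spouses of Debt):
  Education also has parents LatePay, Utilization.
Taking the union gives {Age, CreditScore, Education, Employed, Income, Inquiries, LatePay, Utilization}.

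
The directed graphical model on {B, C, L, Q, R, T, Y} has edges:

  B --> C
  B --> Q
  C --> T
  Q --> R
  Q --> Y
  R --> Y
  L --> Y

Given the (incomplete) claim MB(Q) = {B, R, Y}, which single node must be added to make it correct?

L

Q's children: R, Y.
Parents of Q: B.
For each child, the remaining parents (spouses of Q):
  R: no additional parents.
  Y's other parents are L, R.
MB(Q) = {B, L, R, Y}.
Comparing with the claimed set, L is missing.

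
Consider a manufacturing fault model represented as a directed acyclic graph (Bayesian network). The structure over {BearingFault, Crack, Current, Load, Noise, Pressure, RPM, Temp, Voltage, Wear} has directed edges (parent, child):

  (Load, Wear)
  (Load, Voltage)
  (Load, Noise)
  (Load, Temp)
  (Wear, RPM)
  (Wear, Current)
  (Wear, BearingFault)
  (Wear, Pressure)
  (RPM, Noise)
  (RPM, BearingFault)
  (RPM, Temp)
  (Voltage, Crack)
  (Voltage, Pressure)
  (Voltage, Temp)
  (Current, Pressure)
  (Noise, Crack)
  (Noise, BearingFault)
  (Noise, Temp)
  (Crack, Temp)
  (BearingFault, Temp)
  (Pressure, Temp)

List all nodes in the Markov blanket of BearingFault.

{Crack, Load, Noise, Pressure, RPM, Temp, Voltage, Wear}

The Markov blanket of a node is its parents, its children, and the other parents of its children.
Parents of BearingFault: Noise, RPM, Wear.
BearingFault's children: Temp.
Co-parents of BearingFault (other parents of its children):
  Temp also has parents Crack, Load, Noise, Pressure, RPM, Voltage.
Union: {Noise, RPM, Wear} ∪ {Temp} ∪ {Crack, Load, Noise, Pressure, RPM, Voltage} = {Crack, Load, Noise, Pressure, RPM, Temp, Voltage, Wear}.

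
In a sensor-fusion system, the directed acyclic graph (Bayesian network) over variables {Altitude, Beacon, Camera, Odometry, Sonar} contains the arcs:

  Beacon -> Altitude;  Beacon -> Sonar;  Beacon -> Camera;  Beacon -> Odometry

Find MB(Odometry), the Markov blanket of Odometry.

{Beacon}

The Markov blanket of a node is its parents, its children, and the other parents of its children.
Parents of Odometry: Beacon.
Odometry has no children.
Odometry has no children, so there are no co-parents.
So the Markov blanket of Odometry is {Beacon}.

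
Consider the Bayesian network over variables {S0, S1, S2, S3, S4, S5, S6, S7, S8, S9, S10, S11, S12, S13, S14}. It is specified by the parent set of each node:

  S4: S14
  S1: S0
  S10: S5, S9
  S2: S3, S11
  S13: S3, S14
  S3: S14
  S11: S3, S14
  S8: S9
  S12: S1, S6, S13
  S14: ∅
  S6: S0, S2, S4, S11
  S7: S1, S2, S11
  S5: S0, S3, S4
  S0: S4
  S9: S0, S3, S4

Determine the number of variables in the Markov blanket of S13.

A node's Markov blanket = Pa ∪ Ch ∪ (parents of Ch other than the node itself).
S13 has child S12.
Parents of S13: S3, S14.
Parents of each child, excluding S13:
  S12's other parents are S1, S6.
MB(S13) = {S1, S3, S6, S12, S14}, which has 5 nodes.

5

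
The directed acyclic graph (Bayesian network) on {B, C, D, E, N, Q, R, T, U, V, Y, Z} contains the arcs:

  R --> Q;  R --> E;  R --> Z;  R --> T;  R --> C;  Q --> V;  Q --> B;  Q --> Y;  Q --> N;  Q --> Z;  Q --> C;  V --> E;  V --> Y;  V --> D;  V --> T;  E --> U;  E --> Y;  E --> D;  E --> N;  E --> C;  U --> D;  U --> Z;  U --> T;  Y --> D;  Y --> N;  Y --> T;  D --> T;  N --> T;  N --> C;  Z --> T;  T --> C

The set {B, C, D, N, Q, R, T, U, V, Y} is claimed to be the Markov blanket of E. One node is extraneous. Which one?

By definition, MB(E) is built from E's parents, E's children, and the co-parents of E.
Pa(E) = {R, V}.
Children of E: C, D, N, U, Y.
Parents of each child, excluding E:
  U has no other parent.
  Y's other parents are Q, V.
  parents(D) \ {E} = {U, V, Y}.
  N's other parents are Q, Y.
  C's other parents are N, Q, R, T.
MB(E) = {C, D, N, Q, R, T, U, V, Y}.
B is neither a parent, child, nor co-parent of E, so it does not belong.

B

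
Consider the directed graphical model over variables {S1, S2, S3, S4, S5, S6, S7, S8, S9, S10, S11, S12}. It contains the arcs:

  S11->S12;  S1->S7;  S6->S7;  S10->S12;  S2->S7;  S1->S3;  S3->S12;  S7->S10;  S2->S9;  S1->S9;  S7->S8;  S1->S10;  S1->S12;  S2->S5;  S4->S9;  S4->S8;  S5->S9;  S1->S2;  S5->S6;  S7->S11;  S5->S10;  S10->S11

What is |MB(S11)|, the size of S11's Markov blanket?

Parents of S11: S7, S10.
Ch(S11) = {S12}.
Other parents of S11's children:
  S12: S1, S3, S10
MB(S11) = {S1, S3, S7, S10, S12}, which has 5 nodes.

5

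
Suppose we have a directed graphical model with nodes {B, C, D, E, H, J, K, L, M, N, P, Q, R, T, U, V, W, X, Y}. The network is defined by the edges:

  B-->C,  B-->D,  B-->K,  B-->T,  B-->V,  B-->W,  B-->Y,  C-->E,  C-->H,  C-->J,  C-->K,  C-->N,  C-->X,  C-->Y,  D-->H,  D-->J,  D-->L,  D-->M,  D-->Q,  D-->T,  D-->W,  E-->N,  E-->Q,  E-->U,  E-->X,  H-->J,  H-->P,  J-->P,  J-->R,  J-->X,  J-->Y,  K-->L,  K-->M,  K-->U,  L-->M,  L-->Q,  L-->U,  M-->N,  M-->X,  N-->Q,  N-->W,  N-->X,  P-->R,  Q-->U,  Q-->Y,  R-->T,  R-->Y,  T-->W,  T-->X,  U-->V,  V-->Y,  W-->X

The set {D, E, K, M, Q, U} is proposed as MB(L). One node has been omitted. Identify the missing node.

A node's Markov blanket = Pa ∪ Ch ∪ (parents of Ch other than the node itself).
Pa(L) = {D, K}.
Ch(L) = {M, Q, U}.
For each child, the remaining parents (spouses of L):
  M: D, K
  Q: D, E, N
  U: E, K, Q
MB(L) = {D, E, K, M, N, Q, U}.
Comparing with the claimed set, N is missing.

N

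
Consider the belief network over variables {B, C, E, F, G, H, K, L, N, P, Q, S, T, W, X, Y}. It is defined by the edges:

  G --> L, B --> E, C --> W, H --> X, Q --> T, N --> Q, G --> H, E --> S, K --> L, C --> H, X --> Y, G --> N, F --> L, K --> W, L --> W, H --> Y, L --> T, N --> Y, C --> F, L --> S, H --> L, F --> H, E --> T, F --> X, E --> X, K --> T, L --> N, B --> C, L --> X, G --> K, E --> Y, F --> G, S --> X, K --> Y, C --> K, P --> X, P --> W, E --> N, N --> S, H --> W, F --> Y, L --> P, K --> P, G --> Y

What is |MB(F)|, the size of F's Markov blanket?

F has parent C.
F's children: G, H, L, X, Y.
For each child, the remaining parents (spouses of F):
  G: —
  H: C, G
  L: G, H, K
  X: E, H, L, P, S
  Y: E, G, H, K, N, X
MB(F) = {C, E, G, H, K, L, N, P, S, X, Y}, which has 11 nodes.

11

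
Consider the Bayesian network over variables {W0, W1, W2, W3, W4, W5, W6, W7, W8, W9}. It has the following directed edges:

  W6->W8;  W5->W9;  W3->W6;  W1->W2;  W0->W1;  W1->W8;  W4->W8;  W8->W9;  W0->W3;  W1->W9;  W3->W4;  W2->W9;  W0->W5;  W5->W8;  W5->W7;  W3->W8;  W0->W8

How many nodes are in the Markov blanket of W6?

Recall MB(v) = parents ∪ children ∪ spouses, where spouses are the other parents of v's children.
Pa(W6) = {W3}.
W6's children: W8.
Co-parents of W6 (other parents of its children):
  W8 also has parents W0, W1, W3, W4, W5.
MB(W6) = {W0, W1, W3, W4, W5, W8}, which has 6 nodes.

6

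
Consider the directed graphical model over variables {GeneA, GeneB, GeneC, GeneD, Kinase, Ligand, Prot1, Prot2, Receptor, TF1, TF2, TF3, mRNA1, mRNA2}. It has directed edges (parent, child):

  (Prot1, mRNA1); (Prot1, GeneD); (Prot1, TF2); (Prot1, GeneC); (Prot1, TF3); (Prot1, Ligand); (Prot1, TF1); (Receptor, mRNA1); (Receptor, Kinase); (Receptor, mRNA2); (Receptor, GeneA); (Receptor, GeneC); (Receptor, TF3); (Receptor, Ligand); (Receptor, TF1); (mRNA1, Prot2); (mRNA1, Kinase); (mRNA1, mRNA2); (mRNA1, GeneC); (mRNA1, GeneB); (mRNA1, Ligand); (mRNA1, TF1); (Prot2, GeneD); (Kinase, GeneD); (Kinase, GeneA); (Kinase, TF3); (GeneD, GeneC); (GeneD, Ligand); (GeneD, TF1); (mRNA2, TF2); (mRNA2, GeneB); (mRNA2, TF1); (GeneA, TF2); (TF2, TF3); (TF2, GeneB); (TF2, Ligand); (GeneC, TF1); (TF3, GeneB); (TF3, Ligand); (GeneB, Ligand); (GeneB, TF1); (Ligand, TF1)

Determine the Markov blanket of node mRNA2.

{GeneA, GeneB, GeneC, GeneD, Ligand, Prot1, Receptor, TF1, TF2, TF3, mRNA1}

The Markov blanket of a node is its parents, its children, and the other parents of its children.
Ch(mRNA2) = {GeneB, TF1, TF2}.
mRNA2 has parents Receptor, mRNA1.
For each child, the remaining parents (spouses of mRNA2):
  TF2: GeneA, Prot1
  GeneB: TF2, TF3, mRNA1
  TF1: GeneB, GeneC, GeneD, Ligand, Prot1, Receptor, mRNA1
So the Markov blanket of mRNA2 is {GeneA, GeneB, GeneC, GeneD, Ligand, Prot1, Receptor, TF1, TF2, TF3, mRNA1}.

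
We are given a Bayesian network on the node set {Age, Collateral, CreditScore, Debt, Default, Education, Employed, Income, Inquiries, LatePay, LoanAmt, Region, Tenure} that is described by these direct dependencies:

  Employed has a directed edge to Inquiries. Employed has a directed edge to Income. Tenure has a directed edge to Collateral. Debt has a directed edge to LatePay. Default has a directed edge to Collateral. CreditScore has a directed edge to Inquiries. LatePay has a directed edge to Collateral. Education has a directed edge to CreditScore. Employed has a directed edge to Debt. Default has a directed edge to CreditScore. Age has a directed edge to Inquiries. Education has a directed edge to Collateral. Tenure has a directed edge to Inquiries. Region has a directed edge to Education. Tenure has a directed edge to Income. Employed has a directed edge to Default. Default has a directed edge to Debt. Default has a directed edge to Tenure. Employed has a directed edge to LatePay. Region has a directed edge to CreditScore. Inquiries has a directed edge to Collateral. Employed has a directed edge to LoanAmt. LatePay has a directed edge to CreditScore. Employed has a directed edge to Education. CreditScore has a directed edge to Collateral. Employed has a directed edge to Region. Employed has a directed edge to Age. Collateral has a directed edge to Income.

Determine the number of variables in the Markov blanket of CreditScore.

9

CreditScore has children Collateral, Inquiries.
CreditScore has parents Default, Education, LatePay, Region.
Parents of each child, excluding CreditScore:
  Inquiries's other parents are Age, Employed, Tenure.
  Collateral's other parents are Default, Education, Inquiries, LatePay, Tenure.
MB(CreditScore) = {Age, Collateral, Default, Education, Employed, Inquiries, LatePay, Region, Tenure}, which has 9 nodes.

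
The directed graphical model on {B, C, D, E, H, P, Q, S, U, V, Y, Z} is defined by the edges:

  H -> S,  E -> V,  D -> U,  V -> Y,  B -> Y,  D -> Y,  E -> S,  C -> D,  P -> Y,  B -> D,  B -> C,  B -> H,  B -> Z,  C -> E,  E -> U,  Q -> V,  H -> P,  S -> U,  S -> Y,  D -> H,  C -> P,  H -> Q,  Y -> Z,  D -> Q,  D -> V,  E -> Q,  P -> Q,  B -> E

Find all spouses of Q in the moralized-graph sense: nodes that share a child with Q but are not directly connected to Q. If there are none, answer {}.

{}

Children of Q: V.
  V also has parents D, E.
Excluding nodes already adjacent to Q (D, E, H, P, V), the co-parent-only contribution is {}.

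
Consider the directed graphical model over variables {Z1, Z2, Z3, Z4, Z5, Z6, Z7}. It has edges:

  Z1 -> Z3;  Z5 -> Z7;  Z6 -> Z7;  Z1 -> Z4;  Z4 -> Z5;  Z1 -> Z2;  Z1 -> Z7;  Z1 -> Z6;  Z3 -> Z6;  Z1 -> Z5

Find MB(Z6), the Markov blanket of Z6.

{Z1, Z3, Z5, Z7}

Z6's children: Z7.
Z6's parents: Z1, Z3.
Parents of each child, excluding Z6:
  Z7: Z1, Z5
MB(Z6) = {Z1, Z3, Z5, Z7}.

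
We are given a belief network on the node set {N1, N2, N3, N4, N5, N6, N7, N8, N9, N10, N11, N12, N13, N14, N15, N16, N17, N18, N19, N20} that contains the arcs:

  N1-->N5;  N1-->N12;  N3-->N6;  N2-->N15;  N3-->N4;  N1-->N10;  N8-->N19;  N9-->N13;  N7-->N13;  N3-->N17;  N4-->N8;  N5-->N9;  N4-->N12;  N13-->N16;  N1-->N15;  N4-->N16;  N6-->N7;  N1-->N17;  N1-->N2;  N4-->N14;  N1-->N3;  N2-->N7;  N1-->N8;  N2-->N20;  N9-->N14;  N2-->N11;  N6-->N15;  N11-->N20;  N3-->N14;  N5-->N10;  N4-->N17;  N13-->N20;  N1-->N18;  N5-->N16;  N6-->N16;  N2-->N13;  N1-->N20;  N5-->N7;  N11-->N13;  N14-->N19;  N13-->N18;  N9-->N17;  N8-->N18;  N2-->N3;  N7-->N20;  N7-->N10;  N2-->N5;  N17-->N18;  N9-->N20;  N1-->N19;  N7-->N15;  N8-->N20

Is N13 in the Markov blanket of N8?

Yes

N13 is a co-parent of N8: both are parents of N18, N20.
So N13 ∈ MB(N8).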